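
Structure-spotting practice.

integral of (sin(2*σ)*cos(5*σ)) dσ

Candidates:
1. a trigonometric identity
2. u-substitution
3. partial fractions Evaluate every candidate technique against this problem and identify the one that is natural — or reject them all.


Method: a trigonometric identity — mixed-frequency products such as sin(2*σ)*cos(5*σ) are designed for the product-to-sum formula.
- a trigonometric identity — a fit — the right tool for this form.
- u-substitution — no subexpression of the integrand serves as a whole-integral substitution inner — individual terms may offer their own, but none carries its derivative as a factor of the full integrand; a working change of variable would have to be constructed from outside the expression.
- partial fractions — there is no rational-function structure to decompose.


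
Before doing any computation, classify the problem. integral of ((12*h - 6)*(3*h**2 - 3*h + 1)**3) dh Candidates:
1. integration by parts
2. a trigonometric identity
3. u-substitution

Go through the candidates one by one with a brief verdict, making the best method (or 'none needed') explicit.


Verdict: u-substitution — everything non-trivial happens through the inner expression 3*h**2 - 3*h + 1, and its derivative accounts for the remaining factor up to a constant, so set u = 3*h**2 - 3*h + 1. Multiplying out and using the power rule would succeed as well, just with far more bookkeeping.
- integration by parts — parts would only shuffle a directly integrable integrand.
- a trigonometric identity: there is no trigonometric structure at all — the integrand carries no sine or cosine to rewrite.
- u-substitution — a fit — the right tool for this form.


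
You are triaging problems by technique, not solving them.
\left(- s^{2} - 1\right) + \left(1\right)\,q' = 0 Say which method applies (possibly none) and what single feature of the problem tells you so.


Diagnosis: no special technique — with q absent the equation is not coupled at all: direct integration in s.


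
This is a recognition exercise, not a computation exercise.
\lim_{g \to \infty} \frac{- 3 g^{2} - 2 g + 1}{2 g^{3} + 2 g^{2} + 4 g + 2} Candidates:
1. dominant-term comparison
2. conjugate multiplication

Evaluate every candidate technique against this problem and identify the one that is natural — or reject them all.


Diagnosis: dominant-term comparison — growth-rate triage: the leading powers of g decide the limit, everything else is noise.
- dominant-term comparison: yes, a natural case for it.
- conjugate multiplication: there are no radicals in tension whose conjugate would simplify matters.


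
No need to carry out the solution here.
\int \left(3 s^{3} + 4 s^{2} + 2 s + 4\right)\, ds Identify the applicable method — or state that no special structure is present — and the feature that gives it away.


Best approach: no special technique — scan for structure and find none: constant multiples of powers of s, integrate directly.


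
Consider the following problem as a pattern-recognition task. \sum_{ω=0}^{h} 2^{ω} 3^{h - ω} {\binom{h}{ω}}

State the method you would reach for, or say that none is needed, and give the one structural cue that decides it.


Technique: the binomial theorem — {\binom{h}{ω}} weighting matched powers of 2 and 3 is the expanded form of (2 + 3)^h — fold it back up.


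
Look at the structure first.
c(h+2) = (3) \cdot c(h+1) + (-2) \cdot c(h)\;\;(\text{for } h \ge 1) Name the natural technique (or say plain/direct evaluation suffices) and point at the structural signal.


Technique: the characteristic-root method — constant coefficients and linearity mean the ansatz r^h reduces it to solving the characteristic polynomial.


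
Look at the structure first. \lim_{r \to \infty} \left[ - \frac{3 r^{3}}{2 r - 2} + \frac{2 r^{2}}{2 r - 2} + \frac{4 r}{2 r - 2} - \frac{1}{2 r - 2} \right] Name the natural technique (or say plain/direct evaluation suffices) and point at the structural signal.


Technique: dominant-term comparison — at large r only the top-degree terms survive; compare the leading terms and the limit falls out. l'Hôpital's at-infinity variant applies to the expression viewed as a single quotient; the leading-term comparison is the direct route.


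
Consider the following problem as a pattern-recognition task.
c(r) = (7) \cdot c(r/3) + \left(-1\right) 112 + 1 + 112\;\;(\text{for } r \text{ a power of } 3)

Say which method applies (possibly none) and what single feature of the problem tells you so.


Best approach: the master substitution — treat m = log base 3 of r as the new clock: one recursion step advances m by one while r scales by 3.


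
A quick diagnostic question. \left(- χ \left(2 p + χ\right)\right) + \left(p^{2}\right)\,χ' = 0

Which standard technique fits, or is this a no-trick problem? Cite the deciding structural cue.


Best approach: the homogeneous substitution — scaling p and χ together leaves the slope fixed — it depends only on χ/p, so substitute the ratio. A Bernoulli rewrite works here as the equation stands — the homogeneous substitution is the more immediate reading.


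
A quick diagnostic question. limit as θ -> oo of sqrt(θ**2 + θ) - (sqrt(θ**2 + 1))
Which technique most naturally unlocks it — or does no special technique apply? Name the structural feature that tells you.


Diagnosis: conjugate multiplication — the ∞ − ∞ radical form is the exact trigger for the conjugate maneuver.


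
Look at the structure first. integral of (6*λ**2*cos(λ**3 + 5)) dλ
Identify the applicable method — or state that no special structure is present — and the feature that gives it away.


Diagnosis: u-substitution — 6*λ**2 matches the derivative of λ**3 + 5 up to a constant; with u = λ**3 + 5 the whole integrand folds into a function of u alone.


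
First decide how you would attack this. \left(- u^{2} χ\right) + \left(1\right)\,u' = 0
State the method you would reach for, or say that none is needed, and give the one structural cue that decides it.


Diagnosis: separation of variables — the slope splits multiplicatively: χ carrying all χ-dependence times u^{2} carrying all u-dependence — separate and integrate.


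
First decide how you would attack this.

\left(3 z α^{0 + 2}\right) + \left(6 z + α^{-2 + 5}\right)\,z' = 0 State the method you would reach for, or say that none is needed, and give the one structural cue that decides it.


Method: the exact-equation method — equality of cross partials is the green light — assemble the potential function term by term.


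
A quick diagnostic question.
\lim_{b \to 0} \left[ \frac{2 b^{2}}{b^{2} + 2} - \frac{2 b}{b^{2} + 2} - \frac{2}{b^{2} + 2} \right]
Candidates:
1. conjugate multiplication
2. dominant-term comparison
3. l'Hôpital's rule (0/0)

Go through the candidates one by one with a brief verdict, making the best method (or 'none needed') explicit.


Verdict: no special technique — no zero denominators, no indeterminate clash at 0 — substitute and read off the value.
- conjugate multiplication — multiplying by a conjugate would not remove any indeterminacy here.
- dominant-term comparison — no ranking of term growth rates resolves the limit here.
- l'Hôpital's rule (0/0) — substituting the point gives a finite value outright — there is no indeterminate clash to repair.


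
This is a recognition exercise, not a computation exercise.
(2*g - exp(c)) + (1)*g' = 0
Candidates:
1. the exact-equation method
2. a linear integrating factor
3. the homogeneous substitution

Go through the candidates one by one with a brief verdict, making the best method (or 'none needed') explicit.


Best approach: a linear integrating factor — g appears only to the first power with coefficient 2 — the classic integrating-factor setup.
- the exact-equation method — the cross partial derivatives disagree, so no single potential exists.
- a linear integrating factor — applies; the problem has the shape this method handles.
- the homogeneous substitution: the ratio of the variables does not determine the slope.


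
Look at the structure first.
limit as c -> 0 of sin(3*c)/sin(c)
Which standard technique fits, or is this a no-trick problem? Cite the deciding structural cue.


Technique: l'Hôpital's rule (0/0) — both numerator and denominator vanish at 0: the genuine 0/0 indeterminate that l'Hôpital exists for. The standard small-argument limits would also carry it; the rule is the systematic route.


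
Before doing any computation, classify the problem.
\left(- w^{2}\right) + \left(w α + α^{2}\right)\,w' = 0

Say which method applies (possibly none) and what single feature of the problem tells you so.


Method: the homogeneous substitution — the slope's numerator and denominator have matching total degree, so it depends only on w/α and the ratio substitution collapses it. With the right rearrangement (exchanging the roles of the variables where needed), this also fits a Bernoulli template; the homogeneous substitution reads the structure directly.


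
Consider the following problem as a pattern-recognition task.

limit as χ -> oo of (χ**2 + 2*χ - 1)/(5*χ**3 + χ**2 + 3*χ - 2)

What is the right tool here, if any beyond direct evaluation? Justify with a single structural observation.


Verdict: dominant-term comparison — growth-rate triage: the leading powers of χ decide the limit, everything else is noise. Viewed as a single quotient this is an ∞/∞ form — an at-infinity application of l'Hôpital's rule would also resolve it; comparing leading growth reads the answer without differentiating.


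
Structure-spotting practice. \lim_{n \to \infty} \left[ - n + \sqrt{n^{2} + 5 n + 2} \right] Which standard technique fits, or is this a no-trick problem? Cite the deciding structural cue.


Method: conjugate multiplication — divergence minus divergence hides a finite answer — expose it by pairing \sqrt{n^{2} + 5 n + 2} - n with its conjugate.


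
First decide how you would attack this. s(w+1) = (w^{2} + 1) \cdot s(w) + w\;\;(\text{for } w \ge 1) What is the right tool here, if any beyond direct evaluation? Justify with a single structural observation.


Best approach: a summation factor — one-term recursion with variable weight w^{2} + 1 is solved by product normalization, not by root-finding.


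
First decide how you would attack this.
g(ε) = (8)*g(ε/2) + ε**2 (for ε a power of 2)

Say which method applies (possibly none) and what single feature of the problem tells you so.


Method: the master substitution — divide-the-index recursion (ε/2 inside the call) straightens out once the index is rewritten as 2^m.


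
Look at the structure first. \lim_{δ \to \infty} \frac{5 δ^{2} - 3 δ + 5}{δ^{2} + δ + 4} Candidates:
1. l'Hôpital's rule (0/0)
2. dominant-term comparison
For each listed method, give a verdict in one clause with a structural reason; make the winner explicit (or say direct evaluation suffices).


Diagnosis: dominant-term comparison — at large δ only the top-degree terms survive; compare the leading terms and the limit falls out.
- l'Hôpital's rule (0/0) — as a single quotient the expression runs to ∞/∞ at the limit point — an at-infinity form of the rule would apply, though the leading-growth comparison is the direct reading.
- dominant-term comparison: yes, a natural case for it.


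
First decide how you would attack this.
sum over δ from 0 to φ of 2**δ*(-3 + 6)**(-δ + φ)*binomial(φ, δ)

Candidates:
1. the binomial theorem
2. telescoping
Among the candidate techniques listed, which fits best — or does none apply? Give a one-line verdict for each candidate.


Best approach: the binomial theorem — binomial coefficients against complementary powers of 2 and (-3 + 6): recognize the binomial expansion and resum.
- the binomial theorem — applicable, and directly so.
- telescoping — the summand is not presented as a shifted difference — a telescoping rewrite may exist, but the displayed structure does not offer one.


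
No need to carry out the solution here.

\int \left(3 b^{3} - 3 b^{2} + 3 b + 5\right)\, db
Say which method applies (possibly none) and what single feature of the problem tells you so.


Verdict: no special technique — nothing composite, nothing rational, nothing trigonometric — each constant-multiple power of b integrates by the power rule alone.


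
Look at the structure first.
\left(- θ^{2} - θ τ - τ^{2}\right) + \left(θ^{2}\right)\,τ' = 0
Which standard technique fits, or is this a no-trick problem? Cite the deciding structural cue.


Technique: the homogeneous substitution — the slope's numerator and denominator share total degree; set v = τ/θ and the equation drops to separable form.


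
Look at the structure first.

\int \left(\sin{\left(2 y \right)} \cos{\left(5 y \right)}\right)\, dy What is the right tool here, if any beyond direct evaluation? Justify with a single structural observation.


Best approach: a trigonometric identity — mixed-frequency products such as \sin{\left(2 y \right)} \cos{\left(5 y \right)} are designed for the product-to-sum formula.


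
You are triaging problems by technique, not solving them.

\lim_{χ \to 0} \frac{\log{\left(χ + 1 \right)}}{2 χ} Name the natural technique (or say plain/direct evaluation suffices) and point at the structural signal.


Method: l'Hôpital's rule (0/0) — plug in 0: top and bottom both hit zero, so differentiate each and retry. A first-order expansion at the point is an equally standard path; the rule packages it.


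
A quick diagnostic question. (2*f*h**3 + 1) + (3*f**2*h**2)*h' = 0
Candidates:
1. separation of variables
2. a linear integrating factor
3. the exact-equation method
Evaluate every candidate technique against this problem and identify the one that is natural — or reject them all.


Technique: the exact-equation method — 2*f*h**3 + 1 and 3*f**2*h**2 pass the exactness check on the nose, so no integrating factor in f or h is needed at all.
- separation of variables: no division isolates the independent variable from the unknown.
- a linear integrating factor — a nonlinear term in the unknown puts this outside the integrating-factor template.
- the exact-equation method — applies; the problem has the shape this method handles.


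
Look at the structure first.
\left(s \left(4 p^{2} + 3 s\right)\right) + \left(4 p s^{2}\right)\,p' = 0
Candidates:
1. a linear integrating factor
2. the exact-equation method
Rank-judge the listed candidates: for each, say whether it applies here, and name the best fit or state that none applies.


Verdict: the exact-equation method — because the two cross partials coincide, the form is conservative as written — recover its potential in (s, p).
- a linear integrating factor: a nonlinear term in the unknown puts this outside the integrating-factor template.
- the exact-equation method: applies; the problem has the shape this method handles.


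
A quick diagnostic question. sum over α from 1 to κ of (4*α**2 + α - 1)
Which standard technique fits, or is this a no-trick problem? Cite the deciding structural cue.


Diagnosis: no special technique — the sum is polynomial through and through; closed forms for each power of α finish it directly.


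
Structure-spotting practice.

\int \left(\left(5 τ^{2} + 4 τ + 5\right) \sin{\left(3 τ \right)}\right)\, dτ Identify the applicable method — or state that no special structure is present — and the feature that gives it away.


Verdict: integration by parts — a polynomial 5 τ^{2} + 4 τ + 5 against the kernel \sin{\left(3 τ \right)} is the signature bounded-ladder case for integration by parts.


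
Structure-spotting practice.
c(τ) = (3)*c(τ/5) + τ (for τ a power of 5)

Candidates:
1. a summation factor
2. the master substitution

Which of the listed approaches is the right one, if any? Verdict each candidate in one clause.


Best approach: the master substitution — the argument shrinks by the factor 5, so measure the index on a logarithmic scale and the recursion becomes a shift.
- a summation factor: the recursion divides its index rather than shifting it — there is no previous-term chain for a summation factor to telescope.
- the master substitution: yes, a natural case for it.


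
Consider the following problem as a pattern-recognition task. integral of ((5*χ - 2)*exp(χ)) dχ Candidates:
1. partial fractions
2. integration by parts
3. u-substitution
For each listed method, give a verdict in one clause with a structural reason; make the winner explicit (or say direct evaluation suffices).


Diagnosis: integration by parts — a polynomial factor 5*χ - 2 multiplies exp(χ); differentiating 5*χ - 2 lowers its degree while exp(χ) integrates cleanly, so parts wins.
- partial fractions: the expression is not a ratio of polynomials that decomposes further.
- integration by parts — applicable, and directly so.
- u-substitution: no subexpression of the integrand pairs with its own derivative as a factor — individual terms may offer their own substitutions, but any change of variable covering the whole integral would have to be constructed from outside the expression.


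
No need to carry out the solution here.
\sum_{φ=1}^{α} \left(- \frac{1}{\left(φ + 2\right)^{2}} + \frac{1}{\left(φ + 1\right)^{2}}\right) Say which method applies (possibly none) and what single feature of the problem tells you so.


Verdict: telescoping — write out three consecutive terms and watch the interior cancel: the advanced copy one term subtracts reappears as the very next term's leading piece, pair after pair.


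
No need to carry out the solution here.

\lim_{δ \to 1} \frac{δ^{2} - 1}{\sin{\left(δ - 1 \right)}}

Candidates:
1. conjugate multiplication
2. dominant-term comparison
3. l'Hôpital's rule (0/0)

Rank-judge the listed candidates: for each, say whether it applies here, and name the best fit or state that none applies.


Verdict: l'Hôpital's rule (0/0) — both numerator and denominator vanish at 1: the genuine 0/0 indeterminate that l'Hôpital exists for. A first-order expansion at the point is an equally standard path; the rule packages it.
- conjugate multiplication — there is no infinity-minus-infinity radical difference to rationalize.
- dominant-term comparison: this limit is not decided by comparing leading-term growth at infinity.
- l'Hôpital's rule (0/0) — yes — fits the structure here.


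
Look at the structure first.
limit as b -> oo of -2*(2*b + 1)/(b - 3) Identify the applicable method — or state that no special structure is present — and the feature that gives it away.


Technique: dominant-term comparison — as b grows, only the highest-degree terms matter — compare leading terms and read the limit off. l'Hôpital's at-infinity variant applies to the expression viewed as a single quotient; the leading-term comparison is the direct route.


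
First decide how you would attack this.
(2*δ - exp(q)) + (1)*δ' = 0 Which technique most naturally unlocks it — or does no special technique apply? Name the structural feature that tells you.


Technique: a linear integrating factor — first power of δ, nonzero forcing: the integrating-factor recipe applies verbatim with p = 2.


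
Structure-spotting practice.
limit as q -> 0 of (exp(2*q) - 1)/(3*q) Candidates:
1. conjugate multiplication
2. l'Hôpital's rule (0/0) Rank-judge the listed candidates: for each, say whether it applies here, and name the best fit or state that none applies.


Method: l'Hôpital's rule (0/0) — the 0/0 form at 0 is the signature situation for l'Hôpital's rule. One could equally expand both pieces locally and compare leading terms; the rule does that in one stroke.
- conjugate multiplication: there is no infinity-minus-infinity radical difference to rationalize.
- l'Hôpital's rule (0/0) — a fit — the right tool for this form.


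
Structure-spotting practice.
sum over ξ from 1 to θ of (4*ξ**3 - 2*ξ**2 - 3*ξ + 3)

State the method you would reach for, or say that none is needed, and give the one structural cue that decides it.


Diagnosis: no special technique — Faulhaber territory: sum each constant-multiple power of ξ with its closed-form formula, no trick required.


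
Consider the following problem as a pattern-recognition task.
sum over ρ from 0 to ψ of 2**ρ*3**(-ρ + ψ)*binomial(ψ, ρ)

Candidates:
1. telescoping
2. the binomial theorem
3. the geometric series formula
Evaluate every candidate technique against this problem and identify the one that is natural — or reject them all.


Best approach: the binomial theorem — the summand is term ρ of a binomial expansion in 2 and 3; the whole sum is a single power.
- telescoping: the terms as presented offer no neighboring cancellation — a telescoping rewrite may exist, but the displayed structure does not hand one over.
- the binomial theorem — yes, a natural case for it.
- the geometric series formula: the term-to-term ratio drifts with the index — the one thing the geometric formula cannot absorb.


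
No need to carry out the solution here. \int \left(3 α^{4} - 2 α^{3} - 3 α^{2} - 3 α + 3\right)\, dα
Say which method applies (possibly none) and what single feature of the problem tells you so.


Best approach: no special technique — the integrand is a sum of constant multiples of powers of α — integrate term by term.


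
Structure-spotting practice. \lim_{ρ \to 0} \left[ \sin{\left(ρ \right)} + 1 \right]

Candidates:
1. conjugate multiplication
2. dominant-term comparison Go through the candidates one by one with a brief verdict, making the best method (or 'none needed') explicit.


Best approach: no special technique — the function is continuous at 0; evaluation is itself the limit, no machinery required.
- conjugate multiplication: there are no radicals in tension whose conjugate would simplify matters.
- dominant-term comparison: no dominant power emerges to decide the limit by degree comparison.


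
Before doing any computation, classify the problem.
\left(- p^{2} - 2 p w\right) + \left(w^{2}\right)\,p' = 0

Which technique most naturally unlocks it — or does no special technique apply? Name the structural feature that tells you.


Diagnosis: the homogeneous substitution — the slope is degree-zero homogeneous: the ratio substitution v = p/w collapses it. A Bernoulli rewrite works here as the equation stands — the homogeneous substitution is the more immediate reading.


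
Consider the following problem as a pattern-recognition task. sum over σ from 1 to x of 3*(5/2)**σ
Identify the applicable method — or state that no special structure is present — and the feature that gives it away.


Technique: the geometric series formula — each term is 5/2 times the previous one, so the geometric-series formula applies directly.


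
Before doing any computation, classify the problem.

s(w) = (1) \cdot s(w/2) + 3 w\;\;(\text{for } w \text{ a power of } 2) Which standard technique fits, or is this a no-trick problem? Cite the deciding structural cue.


Verdict: the master substitution — the argument contracts 2-fold per step: reindex w exponentially and solve the linear recurrence in the new index.


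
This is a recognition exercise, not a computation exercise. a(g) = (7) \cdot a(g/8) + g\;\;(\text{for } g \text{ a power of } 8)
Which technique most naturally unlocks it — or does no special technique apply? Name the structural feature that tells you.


Best approach: the master substitution — the argument contracts 8-fold per step: reindex g exponentially and solve the linear recurrence in the new index.


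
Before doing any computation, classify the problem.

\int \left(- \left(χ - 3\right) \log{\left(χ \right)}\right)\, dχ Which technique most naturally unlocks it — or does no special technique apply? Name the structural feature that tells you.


Best approach: integration by parts — one parts step with u = \log{\left(χ \right)} trades the logarithm for an algebraic integrand.


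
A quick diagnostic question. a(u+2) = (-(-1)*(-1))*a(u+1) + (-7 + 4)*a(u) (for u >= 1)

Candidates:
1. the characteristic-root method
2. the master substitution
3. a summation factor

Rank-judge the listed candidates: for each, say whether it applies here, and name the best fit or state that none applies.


Technique: the characteristic-root method — the recurrence is linear and homogeneous with constant coefficients, so the ansatz r^u turns it into a polynomial equation for r.
- the characteristic-root method — applicable, and directly so.
- the master substitution: with no divided-index recursive call, reindexing by powers of a base buys nothing.
- a summation factor — the recurrence reaches back more than one step, outside the first-order family a summation factor normalizes.


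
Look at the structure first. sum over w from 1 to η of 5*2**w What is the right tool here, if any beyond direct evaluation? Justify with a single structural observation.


Method: the geometric series formula — consecutive terms stand in a fixed index-free ratio — the geometric sum formula closes it.


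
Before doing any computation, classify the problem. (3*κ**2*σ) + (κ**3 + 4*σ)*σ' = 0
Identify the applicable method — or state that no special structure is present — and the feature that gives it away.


Best approach: the exact-equation method — the cross partial derivatives of 3*κ**2*σ and κ**3 + 4*σ agree, so the left side is the total differential of one potential in κ and σ.


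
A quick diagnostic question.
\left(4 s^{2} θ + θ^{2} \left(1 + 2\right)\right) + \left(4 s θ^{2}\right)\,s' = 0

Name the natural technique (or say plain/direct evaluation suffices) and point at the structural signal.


Method: the exact-equation method — because the two cross partials coincide, the form is conservative as written — recover its potential in (θ, s).


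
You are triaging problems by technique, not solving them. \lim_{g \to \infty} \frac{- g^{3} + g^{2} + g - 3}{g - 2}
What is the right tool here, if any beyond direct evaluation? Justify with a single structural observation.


Best approach: dominant-term comparison — divide by the highest power of g present: lower-order terms vanish and the dominant ratio remains. As a single quotient, the ∞/∞ shape would yield to repeated differentiation as well — the growth comparison gets there in one look.


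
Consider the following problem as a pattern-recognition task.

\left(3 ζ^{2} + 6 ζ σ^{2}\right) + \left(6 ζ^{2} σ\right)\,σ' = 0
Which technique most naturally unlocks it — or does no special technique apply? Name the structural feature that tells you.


Diagnosis: the exact-equation method — take the mixed partials of 3 ζ^{2} + 6 ζ σ^{2} and 6 ζ^{2} σ: they are equal, which certifies an exact differential.


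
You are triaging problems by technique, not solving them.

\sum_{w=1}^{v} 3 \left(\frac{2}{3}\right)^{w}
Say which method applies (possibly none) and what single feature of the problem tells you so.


Verdict: the geometric series formula — consecutive terms stand in a fixed index-free ratio — the geometric sum formula closes it.


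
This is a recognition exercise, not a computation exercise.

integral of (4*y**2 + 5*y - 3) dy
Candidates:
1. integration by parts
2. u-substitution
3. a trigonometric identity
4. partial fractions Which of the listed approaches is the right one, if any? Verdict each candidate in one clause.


Method: no special technique — scan for structure and find none: constant multiples of powers of y, integrate directly.
- integration by parts — parts would only shuffle a directly integrable integrand.
- u-substitution: any workable substitution here is cosmetic — the integrand is already in directly integrable form.
- a trigonometric identity — with no trigonometric functions present, identity rewriting has no target.
- partial fractions — there is no rational-function structure to decompose.


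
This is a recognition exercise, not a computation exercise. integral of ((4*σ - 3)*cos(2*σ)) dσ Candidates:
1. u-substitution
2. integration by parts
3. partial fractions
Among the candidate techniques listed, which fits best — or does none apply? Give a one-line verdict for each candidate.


Method: integration by parts — a polynomial factor 4*σ - 3 multiplies cos(2*σ); differentiating 4*σ - 3 lowers its degree while cos(2*σ) integrates cleanly, so parts wins.
- u-substitution: no subexpression of the integrand serves as a whole-integral substitution inner — individual terms may offer their own, but none carries its derivative as a factor of the full integrand; a working change of variable would have to be constructed from outside the expression.
- integration by parts — yes, a natural case for it.
- partial fractions: the expression is not a ratio of polynomials that decomposes further.


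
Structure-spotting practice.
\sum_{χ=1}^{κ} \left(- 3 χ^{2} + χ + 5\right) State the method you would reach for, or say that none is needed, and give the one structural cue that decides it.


Verdict: no special technique — Faulhaber territory: sum each constant-multiple power of χ with its closed-form formula, no trick required.


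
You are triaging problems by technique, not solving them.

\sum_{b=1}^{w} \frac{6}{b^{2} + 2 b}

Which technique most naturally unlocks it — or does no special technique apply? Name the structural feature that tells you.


Technique: telescoping — one partial-fraction pass turns \frac{6}{b^{2} + 2 b} into a shifted difference, and shifted differences telescope.


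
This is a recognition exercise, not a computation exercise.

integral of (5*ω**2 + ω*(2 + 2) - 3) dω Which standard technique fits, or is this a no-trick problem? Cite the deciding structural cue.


Verdict: no special technique — the integrand is a sum of constant multiples of powers of ω — integrate term by term.


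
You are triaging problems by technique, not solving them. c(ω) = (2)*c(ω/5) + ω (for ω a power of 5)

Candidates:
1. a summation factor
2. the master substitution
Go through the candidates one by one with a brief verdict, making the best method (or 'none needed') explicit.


Technique: the master substitution — index division is the fingerprint: ω/5 in the recursive call means substitute ω = 5^m.
- a summation factor: the recursion divides its index rather than shifting it — there is no previous-term chain for a summation factor to telescope.
- the master substitution — a fit — the right tool for this form.


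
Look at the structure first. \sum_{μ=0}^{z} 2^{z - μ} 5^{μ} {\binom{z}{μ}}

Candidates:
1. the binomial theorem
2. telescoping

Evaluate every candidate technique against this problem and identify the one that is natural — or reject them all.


Best approach: the binomial theorem — binomial coefficients against complementary powers of 5 and 2: recognize the binomial expansion and resum.
- the binomial theorem — yes, a natural case for it.
- telescoping — neither a shifted-difference shape nor integer-spaced poles are present.


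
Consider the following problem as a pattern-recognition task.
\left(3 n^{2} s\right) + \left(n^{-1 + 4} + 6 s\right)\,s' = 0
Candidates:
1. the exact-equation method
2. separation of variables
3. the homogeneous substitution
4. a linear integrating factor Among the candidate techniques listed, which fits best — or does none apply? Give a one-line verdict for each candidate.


Best approach: the exact-equation method — because the two cross partials coincide, the form is conservative as written — recover its potential in (n, s).
- the exact-equation method: applies; the problem has the shape this method handles.
- separation of variables: no algebra isolates the independent variable on one side and the unknown on the other.
- the homogeneous substitution — the slope changes under joint rescaling, failing the degree-zero test.
- a linear integrating factor — the unknown enters nonlinearly (through a power, a denominator, or a transcendental function), which the linear integrating-factor recipe cannot absorb as-is — any repair would come from a preliminary substitution, not the factor.


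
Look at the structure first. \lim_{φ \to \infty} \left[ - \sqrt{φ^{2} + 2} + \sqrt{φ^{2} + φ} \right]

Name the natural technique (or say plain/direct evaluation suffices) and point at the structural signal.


Technique: conjugate multiplication — both pieces blow up but their difference is finite; the conjugate trick rationalizes \sqrt{φ^{2} + φ} - \sqrt{φ^{2} + 2}.


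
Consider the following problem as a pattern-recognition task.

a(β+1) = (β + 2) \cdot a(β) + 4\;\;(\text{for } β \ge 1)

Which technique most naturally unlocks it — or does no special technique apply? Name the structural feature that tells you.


Best approach: a summation factor — one-term recursion with variable weight β + 2 is solved by product normalization, not by root-finding.


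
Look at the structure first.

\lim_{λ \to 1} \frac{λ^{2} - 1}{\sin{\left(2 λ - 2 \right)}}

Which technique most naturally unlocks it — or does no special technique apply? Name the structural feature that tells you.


Method: l'Hôpital's rule (0/0) — substituting 1 gives 0 over 0; differentiate top and bottom once and re-evaluate. A local series expansion at the point resolves it as well; the rule is the packaged version of that step.


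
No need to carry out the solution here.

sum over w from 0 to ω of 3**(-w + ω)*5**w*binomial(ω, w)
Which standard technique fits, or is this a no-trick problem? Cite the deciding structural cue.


Diagnosis: the binomial theorem — terms weighting binomial(ω, w) against matched powers of 5 and 3 reassemble into (5 + 3)^ω by the binomial theorem.


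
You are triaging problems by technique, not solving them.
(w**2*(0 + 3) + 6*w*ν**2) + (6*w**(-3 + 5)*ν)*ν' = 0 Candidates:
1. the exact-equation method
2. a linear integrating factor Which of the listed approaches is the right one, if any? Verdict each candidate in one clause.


Best approach: the exact-equation method — because the two cross partials coincide, the form is conservative as written — recover its potential in (w, ν).
- the exact-equation method — applies; the problem has the shape this method handles.
- a linear integrating factor — a nonlinear term in the unknown puts this outside the integrating-factor template.


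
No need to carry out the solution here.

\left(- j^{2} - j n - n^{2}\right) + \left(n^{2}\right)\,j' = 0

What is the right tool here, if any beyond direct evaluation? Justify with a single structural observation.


Technique: the homogeneous substitution — scaling n and j together leaves the slope fixed — it depends only on j/n, so substitute the ratio.


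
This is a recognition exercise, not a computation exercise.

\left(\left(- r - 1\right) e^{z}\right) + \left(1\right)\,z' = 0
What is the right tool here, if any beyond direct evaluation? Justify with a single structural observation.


Technique: separation of variables — separating collects all z-dependence with the derivative and leaves all r-dependence opposite: variables separate.


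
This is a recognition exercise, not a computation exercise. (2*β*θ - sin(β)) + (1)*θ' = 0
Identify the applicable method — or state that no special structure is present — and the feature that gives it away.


Method: a linear integrating factor — θ enters only linearly with coefficient 2*β; multiply by exp of the integral of 2*β and the left side becomes one derivative.


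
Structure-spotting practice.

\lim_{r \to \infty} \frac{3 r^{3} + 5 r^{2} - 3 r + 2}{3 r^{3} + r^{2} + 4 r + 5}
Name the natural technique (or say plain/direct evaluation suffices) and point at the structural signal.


Technique: dominant-term comparison — at large r only the top-degree terms survive; compare the leading terms and the limit falls out. Differentiating the expression as a single quotient would eventually settle it as well; matching dominant growth settles it immediately.


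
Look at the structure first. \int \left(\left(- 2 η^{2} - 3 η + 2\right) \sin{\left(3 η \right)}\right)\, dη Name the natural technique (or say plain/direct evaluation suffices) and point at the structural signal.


Method: integration by parts — the integrand splits as - 2 η^{2} - 3 η + 2 times \sin{\left(3 η \right)} — repeatedly differentiating the polynomial part kills it, which is the parts ladder.


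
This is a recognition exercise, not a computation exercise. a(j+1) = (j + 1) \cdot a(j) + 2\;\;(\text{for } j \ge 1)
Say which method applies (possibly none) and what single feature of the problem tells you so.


Technique: a summation factor — because the multiplier j + 1 is index-dependent, divide through by its running product and sum the resulting differences.


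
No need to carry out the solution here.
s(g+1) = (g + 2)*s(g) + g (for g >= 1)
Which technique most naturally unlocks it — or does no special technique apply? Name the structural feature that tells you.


Best approach: a summation factor — normalize by the running product of g + 2: the left side becomes a difference, and differences sum.


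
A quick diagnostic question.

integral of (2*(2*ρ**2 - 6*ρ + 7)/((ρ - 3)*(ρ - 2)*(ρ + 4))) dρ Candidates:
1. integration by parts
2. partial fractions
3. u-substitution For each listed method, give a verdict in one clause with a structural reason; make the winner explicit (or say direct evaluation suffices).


Verdict: partial fractions — a proper rational integrand whose denominator splits into simpler factors — decompose into partial fractions first.
- integration by parts: the integrand does not split as a nonconstant polynomial times an exp, sine, cosine of a linear argument, or logarithm — no polynomial-kernel parts product to differentiate one side of.
- partial fractions: applies; the problem has the shape this method handles.
- u-substitution — no subexpression of the integrand pairs with its own derivative as a factor — individual terms may offer their own substitutions, but any change of variable covering the whole integral would have to be constructed from outside the expression.


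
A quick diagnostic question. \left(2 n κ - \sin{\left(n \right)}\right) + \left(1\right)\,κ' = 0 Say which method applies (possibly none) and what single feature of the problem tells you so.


Method: a linear integrating factor — the equation is linear in κ with coefficient 2 n; multiplying by the integrating factor exp(∫2 n) makes the left side a perfect derivative.


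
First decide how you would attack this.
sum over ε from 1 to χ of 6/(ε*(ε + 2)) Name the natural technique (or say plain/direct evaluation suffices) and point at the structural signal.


Technique: telescoping — one partial-fraction pass turns 6/(ε*(ε + 2)) into a shifted difference, and shifted differences telescope.


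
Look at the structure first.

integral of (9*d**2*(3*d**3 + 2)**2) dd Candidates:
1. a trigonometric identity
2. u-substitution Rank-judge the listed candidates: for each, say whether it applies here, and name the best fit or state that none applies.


Method: u-substitution — spotting that 9*d**2 is a constant multiple of the derivative of 3*d**3 + 2 is the key observation — substitute u = 3*d**3 + 2 and the integral becomes one-dimensional in u. Brute-force expansion works too — the substitution sees the structure instead of grinding through terms.
- a trigonometric identity: with no trigonometric functions present, identity rewriting has no target.
- u-substitution: yes — fits the structure here.


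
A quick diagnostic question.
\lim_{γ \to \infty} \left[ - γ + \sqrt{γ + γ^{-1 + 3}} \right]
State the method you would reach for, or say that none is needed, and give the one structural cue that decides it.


Best approach: conjugate multiplication — \sqrt{γ + γ^{-1 + 3}} and γ both blow up, but their difference is tame once the conjugate rationalizes it.
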